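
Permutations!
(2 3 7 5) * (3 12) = (2 12 3 7 5) = [0, 1, 12, 7, 4, 2, 6, 5, 8, 9, 10, 11, 3]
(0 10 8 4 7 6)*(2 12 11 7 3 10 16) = (0 16 2 12 11 7 6)(3 10 8 4) = [16, 1, 12, 10, 3, 5, 0, 6, 4, 9, 8, 7, 11, 13, 14, 15, 2]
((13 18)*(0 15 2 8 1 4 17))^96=(18)(0 4 8 15 17 1 2)=[4, 2, 0, 3, 8, 5, 6, 7, 15, 9, 10, 11, 12, 13, 14, 17, 16, 1, 18]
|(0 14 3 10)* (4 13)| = 4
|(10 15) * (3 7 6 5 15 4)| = |(3 7 6 5 15 10 4)| = 7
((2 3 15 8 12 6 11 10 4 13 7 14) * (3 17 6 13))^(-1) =(2 14 7 13 12 8 15 3 4 10 11 6 17) =[0, 1, 14, 4, 10, 5, 17, 13, 15, 9, 11, 6, 8, 12, 7, 3, 16, 2]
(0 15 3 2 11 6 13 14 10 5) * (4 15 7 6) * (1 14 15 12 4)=(0 7 6 13 15 3 2 11 1 14 10 5)(4 12)=[7, 14, 11, 2, 12, 0, 13, 6, 8, 9, 5, 1, 4, 15, 10, 3]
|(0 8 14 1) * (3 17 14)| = |(0 8 3 17 14 1)| = 6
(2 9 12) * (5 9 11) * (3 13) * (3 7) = (2 11 5 9 12)(3 13 7) = [0, 1, 11, 13, 4, 9, 6, 3, 8, 12, 10, 5, 2, 7]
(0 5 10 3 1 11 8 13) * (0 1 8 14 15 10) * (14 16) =(0 5)(1 11 16 14 15 10 3 8 13) =[5, 11, 2, 8, 4, 0, 6, 7, 13, 9, 3, 16, 12, 1, 15, 10, 14]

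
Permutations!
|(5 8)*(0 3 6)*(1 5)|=3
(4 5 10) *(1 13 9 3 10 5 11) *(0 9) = (0 9 3 10 4 11 1 13) = [9, 13, 2, 10, 11, 5, 6, 7, 8, 3, 4, 1, 12, 0]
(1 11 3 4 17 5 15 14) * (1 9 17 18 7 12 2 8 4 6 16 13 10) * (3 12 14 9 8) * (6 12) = (1 11 6 16 13 10)(2 3 12)(4 18 7 14 8)(5 15 9 17) = [0, 11, 3, 12, 18, 15, 16, 14, 4, 17, 1, 6, 2, 10, 8, 9, 13, 5, 7]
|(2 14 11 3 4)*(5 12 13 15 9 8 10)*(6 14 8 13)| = 30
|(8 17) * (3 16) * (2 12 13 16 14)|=6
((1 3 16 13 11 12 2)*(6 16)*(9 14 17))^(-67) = [0, 11, 13, 12, 4, 5, 2, 7, 8, 17, 10, 6, 16, 3, 9, 15, 1, 14] = (1 11 6 2 13 3 12 16)(9 17 14)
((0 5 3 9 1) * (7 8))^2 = (0 3 1 5 9) = [3, 5, 2, 1, 4, 9, 6, 7, 8, 0]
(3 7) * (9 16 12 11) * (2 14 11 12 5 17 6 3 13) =(2 14 11 9 16 5 17 6 3 7 13) =[0, 1, 14, 7, 4, 17, 3, 13, 8, 16, 10, 9, 12, 2, 11, 15, 5, 6]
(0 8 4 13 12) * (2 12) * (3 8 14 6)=(0 14 6 3 8 4 13 2 12)=[14, 1, 12, 8, 13, 5, 3, 7, 4, 9, 10, 11, 0, 2, 6]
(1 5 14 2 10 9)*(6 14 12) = (1 5 12 6 14 2 10 9) = [0, 5, 10, 3, 4, 12, 14, 7, 8, 1, 9, 11, 6, 13, 2]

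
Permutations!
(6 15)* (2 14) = (2 14)(6 15) = [0, 1, 14, 3, 4, 5, 15, 7, 8, 9, 10, 11, 12, 13, 2, 6]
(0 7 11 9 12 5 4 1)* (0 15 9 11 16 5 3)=(0 7 16 5 4 1 15 9 12 3)=[7, 15, 2, 0, 1, 4, 6, 16, 8, 12, 10, 11, 3, 13, 14, 9, 5]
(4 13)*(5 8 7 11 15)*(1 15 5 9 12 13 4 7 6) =(1 15 9 12 13 7 11 5 8 6) =[0, 15, 2, 3, 4, 8, 1, 11, 6, 12, 10, 5, 13, 7, 14, 9]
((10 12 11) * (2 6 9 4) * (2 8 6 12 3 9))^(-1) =(2 6 8 4 9 3 10 11 12) =[0, 1, 6, 10, 9, 5, 8, 7, 4, 3, 11, 12, 2]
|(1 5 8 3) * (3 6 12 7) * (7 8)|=|(1 5 7 3)(6 12 8)|=12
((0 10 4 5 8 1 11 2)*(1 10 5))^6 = (0 11 4 8)(1 10 5 2) = [11, 10, 1, 3, 8, 2, 6, 7, 0, 9, 5, 4]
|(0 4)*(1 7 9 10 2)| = 10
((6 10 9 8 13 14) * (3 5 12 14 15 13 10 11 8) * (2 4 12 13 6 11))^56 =(2 11 3 6 14 9 15 12 10 13 4 8 5) =[0, 1, 11, 6, 8, 2, 14, 7, 5, 15, 13, 3, 10, 4, 9, 12]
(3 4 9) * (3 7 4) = [0, 1, 2, 3, 9, 5, 6, 4, 8, 7] = (4 9 7)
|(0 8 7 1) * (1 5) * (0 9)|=6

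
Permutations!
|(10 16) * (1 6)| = |(1 6)(10 16)| = 2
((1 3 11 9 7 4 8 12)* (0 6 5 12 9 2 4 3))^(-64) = (0 6 5 12 1)(2 11 3 7 9 8 4) = [6, 0, 11, 7, 2, 12, 5, 9, 4, 8, 10, 3, 1]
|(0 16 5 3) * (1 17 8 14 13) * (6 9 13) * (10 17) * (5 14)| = |(0 16 14 6 9 13 1 10 17 8 5 3)| = 12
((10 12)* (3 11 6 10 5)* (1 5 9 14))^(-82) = (1 14 9 12 10 6 11 3 5) = [0, 14, 2, 5, 4, 1, 11, 7, 8, 12, 6, 3, 10, 13, 9]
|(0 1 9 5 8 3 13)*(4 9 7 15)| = |(0 1 7 15 4 9 5 8 3 13)| = 10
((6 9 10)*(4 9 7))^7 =(4 10 7 9 6) =[0, 1, 2, 3, 10, 5, 4, 9, 8, 6, 7]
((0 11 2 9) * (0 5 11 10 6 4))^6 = (0 6)(2 5)(4 10)(9 11) = [6, 1, 5, 3, 10, 2, 0, 7, 8, 11, 4, 9]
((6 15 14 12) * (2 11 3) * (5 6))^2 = [0, 1, 3, 11, 4, 15, 14, 7, 8, 9, 10, 2, 6, 13, 5, 12] = (2 3 11)(5 15 12 6 14)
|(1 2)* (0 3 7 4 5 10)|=6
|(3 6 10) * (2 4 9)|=3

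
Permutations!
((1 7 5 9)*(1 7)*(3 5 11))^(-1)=(3 11 7 9 5)=[0, 1, 2, 11, 4, 3, 6, 9, 8, 5, 10, 7]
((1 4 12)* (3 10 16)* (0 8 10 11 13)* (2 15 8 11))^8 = (0 13 11)(1 12 4)(2 8 16)(3 15 10) = [13, 12, 8, 15, 1, 5, 6, 7, 16, 9, 3, 0, 4, 11, 14, 10, 2]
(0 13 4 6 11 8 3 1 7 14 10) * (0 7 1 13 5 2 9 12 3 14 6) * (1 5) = (0 1 5 2 9 12 3 13 4)(6 11 8 14 10 7) = [1, 5, 9, 13, 0, 2, 11, 6, 14, 12, 7, 8, 3, 4, 10]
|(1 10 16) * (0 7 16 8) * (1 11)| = 7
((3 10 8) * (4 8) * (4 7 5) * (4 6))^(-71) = (3 8 4 6 5 7 10) = [0, 1, 2, 8, 6, 7, 5, 10, 4, 9, 3]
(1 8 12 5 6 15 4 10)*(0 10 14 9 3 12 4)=[10, 8, 2, 12, 14, 6, 15, 7, 4, 3, 1, 11, 5, 13, 9, 0]=(0 10 1 8 4 14 9 3 12 5 6 15)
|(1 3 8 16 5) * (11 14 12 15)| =|(1 3 8 16 5)(11 14 12 15)| =20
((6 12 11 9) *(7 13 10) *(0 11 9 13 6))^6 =[12, 1, 2, 3, 4, 5, 10, 13, 8, 6, 11, 9, 7, 0] =(0 12 7 13)(6 10 11 9)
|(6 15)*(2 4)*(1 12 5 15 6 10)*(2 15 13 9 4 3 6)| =24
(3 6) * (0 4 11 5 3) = (0 4 11 5 3 6) = [4, 1, 2, 6, 11, 3, 0, 7, 8, 9, 10, 5]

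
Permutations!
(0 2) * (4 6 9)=(0 2)(4 6 9)=[2, 1, 0, 3, 6, 5, 9, 7, 8, 4]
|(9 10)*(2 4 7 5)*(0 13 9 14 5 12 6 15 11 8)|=|(0 13 9 10 14 5 2 4 7 12 6 15 11 8)|=14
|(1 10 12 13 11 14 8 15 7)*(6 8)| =|(1 10 12 13 11 14 6 8 15 7)| =10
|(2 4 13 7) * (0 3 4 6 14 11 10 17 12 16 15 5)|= |(0 3 4 13 7 2 6 14 11 10 17 12 16 15 5)|= 15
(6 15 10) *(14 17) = [0, 1, 2, 3, 4, 5, 15, 7, 8, 9, 6, 11, 12, 13, 17, 10, 16, 14] = (6 15 10)(14 17)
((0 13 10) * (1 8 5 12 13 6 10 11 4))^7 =[6, 1, 2, 3, 4, 5, 10, 7, 8, 9, 0, 11, 12, 13] =(13)(0 6 10)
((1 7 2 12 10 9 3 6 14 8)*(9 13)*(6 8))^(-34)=(14)(1 2 10 9 8 7 12 13 3)=[0, 2, 10, 1, 4, 5, 6, 12, 7, 8, 9, 11, 13, 3, 14]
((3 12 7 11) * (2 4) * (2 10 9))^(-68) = [0, 1, 2, 3, 4, 5, 6, 7, 8, 9, 10, 11, 12] = (12)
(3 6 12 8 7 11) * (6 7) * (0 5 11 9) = (0 5 11 3 7 9)(6 12 8) = [5, 1, 2, 7, 4, 11, 12, 9, 6, 0, 10, 3, 8]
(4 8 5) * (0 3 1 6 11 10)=(0 3 1 6 11 10)(4 8 5)=[3, 6, 2, 1, 8, 4, 11, 7, 5, 9, 0, 10]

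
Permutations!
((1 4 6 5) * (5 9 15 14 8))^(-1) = (1 5 8 14 15 9 6 4) = [0, 5, 2, 3, 1, 8, 4, 7, 14, 6, 10, 11, 12, 13, 15, 9]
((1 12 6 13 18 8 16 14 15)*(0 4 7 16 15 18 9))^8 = (0 1 16 13 8 4 12 14 9 15 7 6 18) = [1, 16, 2, 3, 12, 5, 18, 6, 4, 15, 10, 11, 14, 8, 9, 7, 13, 17, 0]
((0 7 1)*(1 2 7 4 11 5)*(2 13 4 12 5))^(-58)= (0 5)(1 12)(2 13 11 7 4)= [5, 12, 13, 3, 2, 0, 6, 4, 8, 9, 10, 7, 1, 11]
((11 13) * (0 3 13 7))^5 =(13) =[0, 1, 2, 3, 4, 5, 6, 7, 8, 9, 10, 11, 12, 13]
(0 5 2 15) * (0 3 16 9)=(0 5 2 15 3 16 9)=[5, 1, 15, 16, 4, 2, 6, 7, 8, 0, 10, 11, 12, 13, 14, 3, 9]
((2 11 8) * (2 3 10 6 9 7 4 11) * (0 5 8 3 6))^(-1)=(0 10 3 11 4 7 9 6 8 5)=[10, 1, 2, 11, 7, 0, 8, 9, 5, 6, 3, 4]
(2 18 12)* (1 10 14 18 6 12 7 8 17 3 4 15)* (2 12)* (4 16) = [0, 10, 6, 16, 15, 5, 2, 8, 17, 9, 14, 11, 12, 13, 18, 1, 4, 3, 7] = (1 10 14 18 7 8 17 3 16 4 15)(2 6)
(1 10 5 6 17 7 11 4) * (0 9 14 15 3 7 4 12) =(0 9 14 15 3 7 11 12)(1 10 5 6 17 4) =[9, 10, 2, 7, 1, 6, 17, 11, 8, 14, 5, 12, 0, 13, 15, 3, 16, 4]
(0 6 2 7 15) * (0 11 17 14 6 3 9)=(0 3 9)(2 7 15 11 17 14 6)=[3, 1, 7, 9, 4, 5, 2, 15, 8, 0, 10, 17, 12, 13, 6, 11, 16, 14]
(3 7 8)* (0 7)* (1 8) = (0 7 1 8 3) = [7, 8, 2, 0, 4, 5, 6, 1, 3]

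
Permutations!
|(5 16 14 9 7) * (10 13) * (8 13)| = 15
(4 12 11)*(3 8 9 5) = (3 8 9 5)(4 12 11) = [0, 1, 2, 8, 12, 3, 6, 7, 9, 5, 10, 4, 11]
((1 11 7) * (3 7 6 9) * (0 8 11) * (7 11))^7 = [1, 7, 2, 9, 4, 5, 11, 8, 0, 6, 10, 3] = (0 1 7 8)(3 9 6 11)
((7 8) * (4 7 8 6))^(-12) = (8) = [0, 1, 2, 3, 4, 5, 6, 7, 8]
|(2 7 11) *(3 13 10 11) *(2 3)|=4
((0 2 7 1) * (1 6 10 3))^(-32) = (0 6 1 7 3 2 10) = [6, 7, 10, 2, 4, 5, 1, 3, 8, 9, 0]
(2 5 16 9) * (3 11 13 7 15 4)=(2 5 16 9)(3 11 13 7 15 4)=[0, 1, 5, 11, 3, 16, 6, 15, 8, 2, 10, 13, 12, 7, 14, 4, 9]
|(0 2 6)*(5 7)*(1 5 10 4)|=15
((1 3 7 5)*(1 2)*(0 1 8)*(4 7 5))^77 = [8, 0, 5, 1, 7, 3, 6, 4, 2] = (0 8 2 5 3 1)(4 7)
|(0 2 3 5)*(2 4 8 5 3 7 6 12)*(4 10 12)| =9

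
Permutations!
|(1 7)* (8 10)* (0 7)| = |(0 7 1)(8 10)| = 6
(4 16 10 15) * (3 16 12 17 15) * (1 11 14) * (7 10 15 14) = (1 11 7 10 3 16 15 4 12 17 14) = [0, 11, 2, 16, 12, 5, 6, 10, 8, 9, 3, 7, 17, 13, 1, 4, 15, 14]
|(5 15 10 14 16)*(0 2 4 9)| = 20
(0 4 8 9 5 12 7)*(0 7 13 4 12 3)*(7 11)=(0 12 13 4 8 9 5 3)(7 11)=[12, 1, 2, 0, 8, 3, 6, 11, 9, 5, 10, 7, 13, 4]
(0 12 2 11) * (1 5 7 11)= (0 12 2 1 5 7 11)= [12, 5, 1, 3, 4, 7, 6, 11, 8, 9, 10, 0, 2]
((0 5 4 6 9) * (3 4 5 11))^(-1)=[9, 1, 2, 11, 3, 5, 4, 7, 8, 6, 10, 0]=(0 9 6 4 3 11)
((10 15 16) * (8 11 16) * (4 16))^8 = (4 10 8)(11 16 15) = [0, 1, 2, 3, 10, 5, 6, 7, 4, 9, 8, 16, 12, 13, 14, 11, 15]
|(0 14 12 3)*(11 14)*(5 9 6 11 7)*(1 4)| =|(0 7 5 9 6 11 14 12 3)(1 4)| =18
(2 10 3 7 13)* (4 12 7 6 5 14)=(2 10 3 6 5 14 4 12 7 13)=[0, 1, 10, 6, 12, 14, 5, 13, 8, 9, 3, 11, 7, 2, 4]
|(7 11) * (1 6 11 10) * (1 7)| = 6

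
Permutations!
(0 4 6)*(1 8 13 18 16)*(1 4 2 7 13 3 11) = (0 2 7 13 18 16 4 6)(1 8 3 11) = [2, 8, 7, 11, 6, 5, 0, 13, 3, 9, 10, 1, 12, 18, 14, 15, 4, 17, 16]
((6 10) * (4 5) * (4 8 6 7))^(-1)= (4 7 10 6 8 5)= [0, 1, 2, 3, 7, 4, 8, 10, 5, 9, 6]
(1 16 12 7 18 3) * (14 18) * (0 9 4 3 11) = (0 9 4 3 1 16 12 7 14 18 11) = [9, 16, 2, 1, 3, 5, 6, 14, 8, 4, 10, 0, 7, 13, 18, 15, 12, 17, 11]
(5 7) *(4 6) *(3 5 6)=(3 5 7 6 4)=[0, 1, 2, 5, 3, 7, 4, 6]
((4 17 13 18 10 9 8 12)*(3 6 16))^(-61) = (3 16 6)(4 18 8 17 10 12 13 9) = [0, 1, 2, 16, 18, 5, 3, 7, 17, 4, 12, 11, 13, 9, 14, 15, 6, 10, 8]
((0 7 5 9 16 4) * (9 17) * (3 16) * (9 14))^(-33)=[17, 1, 2, 0, 5, 9, 6, 14, 8, 4, 10, 11, 12, 13, 16, 15, 7, 3]=(0 17 3)(4 5 9)(7 14 16)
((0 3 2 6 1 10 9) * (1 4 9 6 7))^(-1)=(0 9 4 6 10 1 7 2 3)=[9, 7, 3, 0, 6, 5, 10, 2, 8, 4, 1]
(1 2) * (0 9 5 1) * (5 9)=[5, 2, 0, 3, 4, 1, 6, 7, 8, 9]=(9)(0 5 1 2)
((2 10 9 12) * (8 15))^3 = [0, 1, 12, 3, 4, 5, 6, 7, 15, 10, 2, 11, 9, 13, 14, 8] = (2 12 9 10)(8 15)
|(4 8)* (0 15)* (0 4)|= |(0 15 4 8)|= 4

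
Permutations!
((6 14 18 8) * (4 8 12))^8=(4 6 18)(8 14 12)=[0, 1, 2, 3, 6, 5, 18, 7, 14, 9, 10, 11, 8, 13, 12, 15, 16, 17, 4]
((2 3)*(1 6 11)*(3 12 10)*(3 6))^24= (1 12 11 2 6 3 10)= [0, 12, 6, 10, 4, 5, 3, 7, 8, 9, 1, 2, 11]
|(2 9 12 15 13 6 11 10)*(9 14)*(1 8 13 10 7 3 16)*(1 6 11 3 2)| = |(1 8 13 11 7 2 14 9 12 15 10)(3 16 6)| = 33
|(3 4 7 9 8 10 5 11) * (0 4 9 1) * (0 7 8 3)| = |(0 4 8 10 5 11)(1 7)(3 9)| = 6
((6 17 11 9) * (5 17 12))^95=(5 12 6 9 11 17)=[0, 1, 2, 3, 4, 12, 9, 7, 8, 11, 10, 17, 6, 13, 14, 15, 16, 5]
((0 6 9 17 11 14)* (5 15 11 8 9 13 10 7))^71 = (0 14 11 15 5 7 10 13 6)(8 17 9) = [14, 1, 2, 3, 4, 7, 0, 10, 17, 8, 13, 15, 12, 6, 11, 5, 16, 9]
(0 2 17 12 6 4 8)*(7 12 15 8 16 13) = [2, 1, 17, 3, 16, 5, 4, 12, 0, 9, 10, 11, 6, 7, 14, 8, 13, 15] = (0 2 17 15 8)(4 16 13 7 12 6)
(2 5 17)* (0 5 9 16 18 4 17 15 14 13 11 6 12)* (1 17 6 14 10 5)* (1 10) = (0 10 5 15 1 17 2 9 16 18 4 6 12)(11 14 13) = [10, 17, 9, 3, 6, 15, 12, 7, 8, 16, 5, 14, 0, 11, 13, 1, 18, 2, 4]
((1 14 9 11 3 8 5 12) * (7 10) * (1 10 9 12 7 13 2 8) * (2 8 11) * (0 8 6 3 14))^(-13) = (0 8 5 7 9 2 11 14 12 10 13 6 3 1) = [8, 0, 11, 1, 4, 7, 3, 9, 5, 2, 13, 14, 10, 6, 12]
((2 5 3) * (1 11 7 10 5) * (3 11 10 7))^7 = (1 10 5 11 3 2) = [0, 10, 1, 2, 4, 11, 6, 7, 8, 9, 5, 3]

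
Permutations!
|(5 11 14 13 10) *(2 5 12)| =|(2 5 11 14 13 10 12)| =7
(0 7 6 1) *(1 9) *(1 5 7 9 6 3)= [9, 0, 2, 1, 4, 7, 6, 3, 8, 5]= (0 9 5 7 3 1)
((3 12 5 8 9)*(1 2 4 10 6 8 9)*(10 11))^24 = [0, 11, 10, 3, 6, 5, 2, 7, 4, 9, 1, 8, 12] = (12)(1 11 8 4 6 2 10)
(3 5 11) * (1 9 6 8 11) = (1 9 6 8 11 3 5) = [0, 9, 2, 5, 4, 1, 8, 7, 11, 6, 10, 3]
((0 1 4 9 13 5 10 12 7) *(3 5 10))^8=[0, 1, 2, 3, 4, 5, 6, 7, 8, 9, 10, 11, 12, 13]=(13)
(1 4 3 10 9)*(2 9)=(1 4 3 10 2 9)=[0, 4, 9, 10, 3, 5, 6, 7, 8, 1, 2]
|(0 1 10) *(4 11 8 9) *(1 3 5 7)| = |(0 3 5 7 1 10)(4 11 8 9)| = 12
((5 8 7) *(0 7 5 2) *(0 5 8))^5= [7, 1, 5, 3, 4, 0, 6, 2, 8]= (8)(0 7 2 5)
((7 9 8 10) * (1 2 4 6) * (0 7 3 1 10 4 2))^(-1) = (0 1 3 10 6 4 8 9 7) = [1, 3, 2, 10, 8, 5, 4, 0, 9, 7, 6]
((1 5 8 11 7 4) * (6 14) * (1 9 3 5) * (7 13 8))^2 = (14)(3 7 9 5 4)(8 13 11) = [0, 1, 2, 7, 3, 4, 6, 9, 13, 5, 10, 8, 12, 11, 14]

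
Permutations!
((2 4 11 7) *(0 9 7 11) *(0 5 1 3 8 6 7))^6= (11)(1 4 7 8)(2 6 3 5)= [0, 4, 6, 5, 7, 2, 3, 8, 1, 9, 10, 11]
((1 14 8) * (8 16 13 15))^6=(16)=[0, 1, 2, 3, 4, 5, 6, 7, 8, 9, 10, 11, 12, 13, 14, 15, 16]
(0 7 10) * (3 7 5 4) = (0 5 4 3 7 10) = [5, 1, 2, 7, 3, 4, 6, 10, 8, 9, 0]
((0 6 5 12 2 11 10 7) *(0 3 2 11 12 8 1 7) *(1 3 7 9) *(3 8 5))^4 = [12, 1, 0, 10, 4, 5, 11, 7, 8, 9, 2, 3, 6] = (0 12 6 11 3 10 2)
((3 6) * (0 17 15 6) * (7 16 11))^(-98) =(0 15 3 17 6)(7 16 11) =[15, 1, 2, 17, 4, 5, 0, 16, 8, 9, 10, 7, 12, 13, 14, 3, 11, 6]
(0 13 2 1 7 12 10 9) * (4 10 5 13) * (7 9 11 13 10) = (0 4 7 12 5 10 11 13 2 1 9) = [4, 9, 1, 3, 7, 10, 6, 12, 8, 0, 11, 13, 5, 2]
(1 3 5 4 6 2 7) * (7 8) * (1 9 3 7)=(1 7 9 3 5 4 6 2 8)=[0, 7, 8, 5, 6, 4, 2, 9, 1, 3]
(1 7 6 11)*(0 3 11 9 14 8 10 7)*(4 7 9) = (0 3 11 1)(4 7 6)(8 10 9 14) = [3, 0, 2, 11, 7, 5, 4, 6, 10, 14, 9, 1, 12, 13, 8]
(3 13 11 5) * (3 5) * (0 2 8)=(0 2 8)(3 13 11)=[2, 1, 8, 13, 4, 5, 6, 7, 0, 9, 10, 3, 12, 11]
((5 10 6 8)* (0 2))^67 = (0 2)(5 8 6 10) = [2, 1, 0, 3, 4, 8, 10, 7, 6, 9, 5]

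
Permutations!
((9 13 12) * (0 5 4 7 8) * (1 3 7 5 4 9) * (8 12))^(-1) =[8, 12, 2, 1, 0, 4, 6, 3, 13, 5, 10, 11, 7, 9] =(0 8 13 9 5 4)(1 12 7 3)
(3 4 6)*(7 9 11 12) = (3 4 6)(7 9 11 12) = [0, 1, 2, 4, 6, 5, 3, 9, 8, 11, 10, 12, 7]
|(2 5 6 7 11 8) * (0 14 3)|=|(0 14 3)(2 5 6 7 11 8)|=6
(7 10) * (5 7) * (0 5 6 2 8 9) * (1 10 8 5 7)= (0 7 8 9)(1 10 6 2 5)= [7, 10, 5, 3, 4, 1, 2, 8, 9, 0, 6]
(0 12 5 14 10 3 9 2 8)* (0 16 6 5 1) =[12, 0, 8, 9, 4, 14, 5, 7, 16, 2, 3, 11, 1, 13, 10, 15, 6] =(0 12 1)(2 8 16 6 5 14 10 3 9)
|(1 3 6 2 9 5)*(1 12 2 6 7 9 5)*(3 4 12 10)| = 9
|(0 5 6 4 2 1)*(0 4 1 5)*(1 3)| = 6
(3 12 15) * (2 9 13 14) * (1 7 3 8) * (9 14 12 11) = (1 7 3 11 9 13 12 15 8)(2 14) = [0, 7, 14, 11, 4, 5, 6, 3, 1, 13, 10, 9, 15, 12, 2, 8]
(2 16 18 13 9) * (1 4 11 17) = (1 4 11 17)(2 16 18 13 9) = [0, 4, 16, 3, 11, 5, 6, 7, 8, 2, 10, 17, 12, 9, 14, 15, 18, 1, 13]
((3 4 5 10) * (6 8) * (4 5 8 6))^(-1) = (3 10 5)(4 8) = [0, 1, 2, 10, 8, 3, 6, 7, 4, 9, 5]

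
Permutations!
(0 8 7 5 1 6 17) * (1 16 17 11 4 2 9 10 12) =(0 8 7 5 16 17)(1 6 11 4 2 9 10 12) =[8, 6, 9, 3, 2, 16, 11, 5, 7, 10, 12, 4, 1, 13, 14, 15, 17, 0]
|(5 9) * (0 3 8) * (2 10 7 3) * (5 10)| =|(0 2 5 9 10 7 3 8)| =8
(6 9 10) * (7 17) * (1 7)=[0, 7, 2, 3, 4, 5, 9, 17, 8, 10, 6, 11, 12, 13, 14, 15, 16, 1]=(1 7 17)(6 9 10)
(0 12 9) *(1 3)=[12, 3, 2, 1, 4, 5, 6, 7, 8, 0, 10, 11, 9]=(0 12 9)(1 3)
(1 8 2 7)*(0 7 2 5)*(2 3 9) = [7, 8, 3, 9, 4, 0, 6, 1, 5, 2] = (0 7 1 8 5)(2 3 9)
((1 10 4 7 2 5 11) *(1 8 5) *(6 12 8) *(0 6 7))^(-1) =(0 4 10 1 2 7 11 5 8 12 6) =[4, 2, 7, 3, 10, 8, 0, 11, 12, 9, 1, 5, 6]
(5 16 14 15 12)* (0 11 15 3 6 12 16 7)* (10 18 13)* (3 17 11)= [3, 1, 2, 6, 4, 7, 12, 0, 8, 9, 18, 15, 5, 10, 17, 16, 14, 11, 13]= (0 3 6 12 5 7)(10 18 13)(11 15 16 14 17)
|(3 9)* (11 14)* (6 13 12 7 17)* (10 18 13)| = |(3 9)(6 10 18 13 12 7 17)(11 14)| = 14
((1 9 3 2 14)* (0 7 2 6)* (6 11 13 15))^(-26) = [11, 0, 15, 2, 4, 5, 3, 13, 8, 7, 10, 14, 12, 1, 6, 9] = (0 11 14 6 3 2 15 9 7 13 1)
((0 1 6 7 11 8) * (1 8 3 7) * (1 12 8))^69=(0 8 12 6 1)=[8, 0, 2, 3, 4, 5, 1, 7, 12, 9, 10, 11, 6]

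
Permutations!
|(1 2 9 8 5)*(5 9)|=6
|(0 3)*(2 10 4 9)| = 4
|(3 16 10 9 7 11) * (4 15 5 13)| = |(3 16 10 9 7 11)(4 15 5 13)| = 12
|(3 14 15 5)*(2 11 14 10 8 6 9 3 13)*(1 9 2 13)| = 11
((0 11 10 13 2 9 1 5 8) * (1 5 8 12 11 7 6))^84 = (13)(0 8 1 6 7) = [8, 6, 2, 3, 4, 5, 7, 0, 1, 9, 10, 11, 12, 13]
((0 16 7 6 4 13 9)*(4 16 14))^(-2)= (0 13 14 9 4)(6 16 7)= [13, 1, 2, 3, 0, 5, 16, 6, 8, 4, 10, 11, 12, 14, 9, 15, 7]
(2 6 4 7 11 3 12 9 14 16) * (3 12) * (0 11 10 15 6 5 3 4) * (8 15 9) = [11, 1, 5, 4, 7, 3, 0, 10, 15, 14, 9, 12, 8, 13, 16, 6, 2] = (0 11 12 8 15 6)(2 5 3 4 7 10 9 14 16)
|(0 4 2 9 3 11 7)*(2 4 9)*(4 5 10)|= |(0 9 3 11 7)(4 5 10)|= 15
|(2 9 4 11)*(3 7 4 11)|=3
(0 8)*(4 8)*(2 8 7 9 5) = (0 4 7 9 5 2 8) = [4, 1, 8, 3, 7, 2, 6, 9, 0, 5]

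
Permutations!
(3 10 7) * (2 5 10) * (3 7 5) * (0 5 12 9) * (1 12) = (0 5 10 1 12 9)(2 3) = [5, 12, 3, 2, 4, 10, 6, 7, 8, 0, 1, 11, 9]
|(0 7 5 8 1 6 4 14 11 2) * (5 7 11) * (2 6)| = 9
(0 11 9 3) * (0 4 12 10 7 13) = (0 11 9 3 4 12 10 7 13) = [11, 1, 2, 4, 12, 5, 6, 13, 8, 3, 7, 9, 10, 0]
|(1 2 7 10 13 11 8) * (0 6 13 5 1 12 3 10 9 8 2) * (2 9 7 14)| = |(0 6 13 11 9 8 12 3 10 5 1)(2 14)| = 22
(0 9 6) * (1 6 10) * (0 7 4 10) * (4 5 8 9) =(0 4 10 1 6 7 5 8 9) =[4, 6, 2, 3, 10, 8, 7, 5, 9, 0, 1]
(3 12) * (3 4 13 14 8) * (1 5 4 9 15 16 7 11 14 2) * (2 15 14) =(1 5 4 13 15 16 7 11 2)(3 12 9 14 8) =[0, 5, 1, 12, 13, 4, 6, 11, 3, 14, 10, 2, 9, 15, 8, 16, 7]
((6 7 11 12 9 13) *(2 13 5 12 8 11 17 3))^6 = (17) = [0, 1, 2, 3, 4, 5, 6, 7, 8, 9, 10, 11, 12, 13, 14, 15, 16, 17]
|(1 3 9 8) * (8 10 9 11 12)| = |(1 3 11 12 8)(9 10)| = 10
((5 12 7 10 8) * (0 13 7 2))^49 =(0 13 7 10 8 5 12 2) =[13, 1, 0, 3, 4, 12, 6, 10, 5, 9, 8, 11, 2, 7]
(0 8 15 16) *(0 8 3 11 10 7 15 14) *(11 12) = (0 3 12 11 10 7 15 16 8 14) = [3, 1, 2, 12, 4, 5, 6, 15, 14, 9, 7, 10, 11, 13, 0, 16, 8]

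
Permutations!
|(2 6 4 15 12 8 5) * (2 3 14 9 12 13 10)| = |(2 6 4 15 13 10)(3 14 9 12 8 5)| = 6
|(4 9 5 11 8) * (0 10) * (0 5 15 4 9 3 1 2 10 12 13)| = 30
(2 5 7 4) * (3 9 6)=(2 5 7 4)(3 9 6)=[0, 1, 5, 9, 2, 7, 3, 4, 8, 6]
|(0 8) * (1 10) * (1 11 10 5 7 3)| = 4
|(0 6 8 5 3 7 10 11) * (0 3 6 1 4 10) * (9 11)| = |(0 1 4 10 9 11 3 7)(5 6 8)| = 24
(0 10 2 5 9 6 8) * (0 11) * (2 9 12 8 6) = [10, 1, 5, 3, 4, 12, 6, 7, 11, 2, 9, 0, 8] = (0 10 9 2 5 12 8 11)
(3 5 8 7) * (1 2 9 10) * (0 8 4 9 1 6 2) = (0 8 7 3 5 4 9 10 6 2 1) = [8, 0, 1, 5, 9, 4, 2, 3, 7, 10, 6]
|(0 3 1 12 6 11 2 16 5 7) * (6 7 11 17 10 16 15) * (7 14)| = 24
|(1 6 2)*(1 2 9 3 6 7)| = 6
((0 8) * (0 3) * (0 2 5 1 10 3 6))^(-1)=[6, 5, 3, 10, 4, 2, 8, 7, 0, 9, 1]=(0 6 8)(1 5 2 3 10)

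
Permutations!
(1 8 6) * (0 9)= [9, 8, 2, 3, 4, 5, 1, 7, 6, 0]= (0 9)(1 8 6)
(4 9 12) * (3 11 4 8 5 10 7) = [0, 1, 2, 11, 9, 10, 6, 3, 5, 12, 7, 4, 8] = (3 11 4 9 12 8 5 10 7)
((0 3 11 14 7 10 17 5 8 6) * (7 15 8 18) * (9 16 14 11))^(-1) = [6, 1, 2, 0, 4, 17, 8, 18, 15, 3, 7, 11, 12, 13, 16, 14, 9, 10, 5] = (0 6 8 15 14 16 9 3)(5 17 10 7 18)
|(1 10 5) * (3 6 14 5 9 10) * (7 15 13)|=|(1 3 6 14 5)(7 15 13)(9 10)|=30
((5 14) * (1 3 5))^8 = (14) = [0, 1, 2, 3, 4, 5, 6, 7, 8, 9, 10, 11, 12, 13, 14]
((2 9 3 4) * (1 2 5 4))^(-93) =(1 3 9 2)(4 5) =[0, 3, 1, 9, 5, 4, 6, 7, 8, 2]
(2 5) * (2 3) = (2 5 3) = [0, 1, 5, 2, 4, 3]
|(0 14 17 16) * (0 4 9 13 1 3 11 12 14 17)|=|(0 17 16 4 9 13 1 3 11 12 14)|=11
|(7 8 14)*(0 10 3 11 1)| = 15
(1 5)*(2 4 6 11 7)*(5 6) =(1 6 11 7 2 4 5) =[0, 6, 4, 3, 5, 1, 11, 2, 8, 9, 10, 7]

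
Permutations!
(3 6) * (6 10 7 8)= (3 10 7 8 6)= [0, 1, 2, 10, 4, 5, 3, 8, 6, 9, 7]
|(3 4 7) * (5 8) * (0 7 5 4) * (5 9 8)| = |(0 7 3)(4 9 8)| = 3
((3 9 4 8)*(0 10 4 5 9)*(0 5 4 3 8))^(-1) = (0 4 9 5 3 10) = [4, 1, 2, 10, 9, 3, 6, 7, 8, 5, 0]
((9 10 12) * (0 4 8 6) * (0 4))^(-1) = (4 6 8)(9 12 10) = [0, 1, 2, 3, 6, 5, 8, 7, 4, 12, 9, 11, 10]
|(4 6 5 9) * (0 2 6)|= |(0 2 6 5 9 4)|= 6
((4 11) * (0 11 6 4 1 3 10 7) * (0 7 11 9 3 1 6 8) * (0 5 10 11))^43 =(0 5 4 11 9 10 8 6 3) =[5, 1, 2, 0, 11, 4, 3, 7, 6, 10, 8, 9]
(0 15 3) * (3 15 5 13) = [5, 1, 2, 0, 4, 13, 6, 7, 8, 9, 10, 11, 12, 3, 14, 15] = (15)(0 5 13 3)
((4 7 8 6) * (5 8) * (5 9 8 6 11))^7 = (11) = [0, 1, 2, 3, 4, 5, 6, 7, 8, 9, 10, 11]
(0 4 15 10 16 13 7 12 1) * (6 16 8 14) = (0 4 15 10 8 14 6 16 13 7 12 1) = [4, 0, 2, 3, 15, 5, 16, 12, 14, 9, 8, 11, 1, 7, 6, 10, 13]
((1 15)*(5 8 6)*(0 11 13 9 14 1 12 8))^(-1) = [5, 14, 2, 3, 4, 6, 8, 7, 12, 13, 10, 0, 15, 11, 9, 1] = (0 5 6 8 12 15 1 14 9 13 11)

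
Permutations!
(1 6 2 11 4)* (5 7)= (1 6 2 11 4)(5 7)= [0, 6, 11, 3, 1, 7, 2, 5, 8, 9, 10, 4]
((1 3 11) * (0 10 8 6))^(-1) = (0 6 8 10)(1 11 3) = [6, 11, 2, 1, 4, 5, 8, 7, 10, 9, 0, 3]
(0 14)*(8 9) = (0 14)(8 9) = [14, 1, 2, 3, 4, 5, 6, 7, 9, 8, 10, 11, 12, 13, 0]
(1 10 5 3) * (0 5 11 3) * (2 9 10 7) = (0 5)(1 7 2 9 10 11 3) = [5, 7, 9, 1, 4, 0, 6, 2, 8, 10, 11, 3]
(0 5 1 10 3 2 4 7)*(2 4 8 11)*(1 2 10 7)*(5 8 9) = (0 8 11 10 3 4 1 7)(2 9 5) = [8, 7, 9, 4, 1, 2, 6, 0, 11, 5, 3, 10]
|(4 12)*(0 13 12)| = 4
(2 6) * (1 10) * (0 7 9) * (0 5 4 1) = (0 7 9 5 4 1 10)(2 6) = [7, 10, 6, 3, 1, 4, 2, 9, 8, 5, 0]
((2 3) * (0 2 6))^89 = [2, 1, 3, 6, 4, 5, 0] = (0 2 3 6)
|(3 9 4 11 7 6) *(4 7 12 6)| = |(3 9 7 4 11 12 6)| = 7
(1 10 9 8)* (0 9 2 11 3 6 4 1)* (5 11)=(0 9 8)(1 10 2 5 11 3 6 4)=[9, 10, 5, 6, 1, 11, 4, 7, 0, 8, 2, 3]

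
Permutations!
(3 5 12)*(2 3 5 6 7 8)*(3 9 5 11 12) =(2 9 5 3 6 7 8)(11 12) =[0, 1, 9, 6, 4, 3, 7, 8, 2, 5, 10, 12, 11]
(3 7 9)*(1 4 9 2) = [0, 4, 1, 7, 9, 5, 6, 2, 8, 3] = (1 4 9 3 7 2)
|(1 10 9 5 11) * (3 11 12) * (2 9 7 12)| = |(1 10 7 12 3 11)(2 9 5)| = 6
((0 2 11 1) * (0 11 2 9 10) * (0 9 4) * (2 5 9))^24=(11)=[0, 1, 2, 3, 4, 5, 6, 7, 8, 9, 10, 11]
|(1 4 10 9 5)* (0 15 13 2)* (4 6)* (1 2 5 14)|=|(0 15 13 5 2)(1 6 4 10 9 14)|=30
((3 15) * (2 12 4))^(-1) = (2 4 12)(3 15) = [0, 1, 4, 15, 12, 5, 6, 7, 8, 9, 10, 11, 2, 13, 14, 3]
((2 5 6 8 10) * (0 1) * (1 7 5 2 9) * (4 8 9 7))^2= (0 8 7 6 1 4 10 5 9)= [8, 4, 2, 3, 10, 9, 1, 6, 7, 0, 5]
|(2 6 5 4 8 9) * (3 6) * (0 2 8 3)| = 4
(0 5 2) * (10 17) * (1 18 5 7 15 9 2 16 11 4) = [7, 18, 0, 3, 1, 16, 6, 15, 8, 2, 17, 4, 12, 13, 14, 9, 11, 10, 5] = (0 7 15 9 2)(1 18 5 16 11 4)(10 17)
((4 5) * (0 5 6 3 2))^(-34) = [4, 1, 5, 0, 3, 6, 2] = (0 4 3)(2 5 6)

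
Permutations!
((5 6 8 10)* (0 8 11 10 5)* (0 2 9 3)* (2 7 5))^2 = (0 2 3 8 9)(5 11 7 6 10) = [2, 1, 3, 8, 4, 11, 10, 6, 9, 0, 5, 7]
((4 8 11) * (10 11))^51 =(4 11 10 8) =[0, 1, 2, 3, 11, 5, 6, 7, 4, 9, 8, 10]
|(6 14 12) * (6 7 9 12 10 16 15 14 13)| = 12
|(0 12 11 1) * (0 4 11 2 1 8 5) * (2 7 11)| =|(0 12 7 11 8 5)(1 4 2)| =6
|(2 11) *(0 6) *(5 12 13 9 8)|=10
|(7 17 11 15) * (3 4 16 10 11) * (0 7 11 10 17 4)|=|(0 7 4 16 17 3)(11 15)|=6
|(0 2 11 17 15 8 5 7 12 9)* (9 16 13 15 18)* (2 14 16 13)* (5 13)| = |(0 14 16 2 11 17 18 9)(5 7 12)(8 13 15)| = 24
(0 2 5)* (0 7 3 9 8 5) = (0 2)(3 9 8 5 7) = [2, 1, 0, 9, 4, 7, 6, 3, 5, 8]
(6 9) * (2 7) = (2 7)(6 9) = [0, 1, 7, 3, 4, 5, 9, 2, 8, 6]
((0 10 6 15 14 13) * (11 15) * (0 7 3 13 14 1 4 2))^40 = (15)(3 13 7) = [0, 1, 2, 13, 4, 5, 6, 3, 8, 9, 10, 11, 12, 7, 14, 15]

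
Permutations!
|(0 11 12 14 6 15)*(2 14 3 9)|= 9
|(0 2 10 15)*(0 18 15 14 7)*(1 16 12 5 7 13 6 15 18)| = 12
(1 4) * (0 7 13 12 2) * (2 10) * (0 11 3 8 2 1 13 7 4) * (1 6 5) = (0 4 13 12 10 6 5 1)(2 11 3 8) = [4, 0, 11, 8, 13, 1, 5, 7, 2, 9, 6, 3, 10, 12]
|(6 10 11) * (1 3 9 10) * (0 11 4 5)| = 9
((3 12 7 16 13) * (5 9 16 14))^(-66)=(3 16 5 7)(9 14 12 13)=[0, 1, 2, 16, 4, 7, 6, 3, 8, 14, 10, 11, 13, 9, 12, 15, 5]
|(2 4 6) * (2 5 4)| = 3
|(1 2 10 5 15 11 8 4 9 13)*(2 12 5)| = 18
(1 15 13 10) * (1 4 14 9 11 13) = (1 15)(4 14 9 11 13 10) = [0, 15, 2, 3, 14, 5, 6, 7, 8, 11, 4, 13, 12, 10, 9, 1]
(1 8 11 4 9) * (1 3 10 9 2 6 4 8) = (2 6 4)(3 10 9)(8 11) = [0, 1, 6, 10, 2, 5, 4, 7, 11, 3, 9, 8]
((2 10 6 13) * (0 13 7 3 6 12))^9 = (0 12 10 2 13) = [12, 1, 13, 3, 4, 5, 6, 7, 8, 9, 2, 11, 10, 0]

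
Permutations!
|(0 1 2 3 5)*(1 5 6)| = 4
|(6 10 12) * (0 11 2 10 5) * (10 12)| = 6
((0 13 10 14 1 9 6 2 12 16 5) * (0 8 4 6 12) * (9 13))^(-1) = [2, 14, 6, 3, 8, 16, 4, 7, 5, 0, 13, 11, 9, 1, 10, 15, 12] = (0 2 6 4 8 5 16 12 9)(1 14 10 13)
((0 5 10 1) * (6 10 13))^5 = (0 1 10 6 13 5) = [1, 10, 2, 3, 4, 0, 13, 7, 8, 9, 6, 11, 12, 5]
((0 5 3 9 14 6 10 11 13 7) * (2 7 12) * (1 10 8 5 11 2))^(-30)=(14)(0 13 1 2)(7 11 12 10)=[13, 2, 0, 3, 4, 5, 6, 11, 8, 9, 7, 12, 10, 1, 14]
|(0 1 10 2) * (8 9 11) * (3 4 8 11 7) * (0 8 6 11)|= 11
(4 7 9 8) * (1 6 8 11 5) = (1 6 8 4 7 9 11 5) = [0, 6, 2, 3, 7, 1, 8, 9, 4, 11, 10, 5]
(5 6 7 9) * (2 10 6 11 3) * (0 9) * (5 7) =(0 9 7)(2 10 6 5 11 3) =[9, 1, 10, 2, 4, 11, 5, 0, 8, 7, 6, 3]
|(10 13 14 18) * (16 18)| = 5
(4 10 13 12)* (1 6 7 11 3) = (1 6 7 11 3)(4 10 13 12) = [0, 6, 2, 1, 10, 5, 7, 11, 8, 9, 13, 3, 4, 12]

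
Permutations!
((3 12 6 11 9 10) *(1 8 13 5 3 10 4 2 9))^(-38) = (1 13 3 6)(2 9 4)(5 12 11 8) = [0, 13, 9, 6, 2, 12, 1, 7, 5, 4, 10, 8, 11, 3]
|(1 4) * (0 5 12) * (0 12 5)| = 2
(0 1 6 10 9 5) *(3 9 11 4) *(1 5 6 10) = (0 5)(1 10 11 4 3 9 6) = [5, 10, 2, 9, 3, 0, 1, 7, 8, 6, 11, 4]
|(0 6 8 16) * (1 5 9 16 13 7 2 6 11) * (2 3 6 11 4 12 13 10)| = 15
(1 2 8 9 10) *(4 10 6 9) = (1 2 8 4 10)(6 9) = [0, 2, 8, 3, 10, 5, 9, 7, 4, 6, 1]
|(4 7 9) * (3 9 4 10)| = 6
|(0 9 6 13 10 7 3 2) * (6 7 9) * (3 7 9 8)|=7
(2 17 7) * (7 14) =(2 17 14 7) =[0, 1, 17, 3, 4, 5, 6, 2, 8, 9, 10, 11, 12, 13, 7, 15, 16, 14]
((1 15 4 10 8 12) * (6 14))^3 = (1 10)(4 12)(6 14)(8 15) = [0, 10, 2, 3, 12, 5, 14, 7, 15, 9, 1, 11, 4, 13, 6, 8]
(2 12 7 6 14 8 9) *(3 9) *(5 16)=(2 12 7 6 14 8 3 9)(5 16)=[0, 1, 12, 9, 4, 16, 14, 6, 3, 2, 10, 11, 7, 13, 8, 15, 5]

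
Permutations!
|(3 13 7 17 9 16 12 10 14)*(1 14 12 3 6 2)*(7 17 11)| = 20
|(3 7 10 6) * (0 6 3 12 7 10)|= |(0 6 12 7)(3 10)|= 4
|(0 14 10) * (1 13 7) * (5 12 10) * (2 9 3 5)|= 24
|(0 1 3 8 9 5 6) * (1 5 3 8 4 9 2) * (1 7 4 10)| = |(0 5 6)(1 8 2 7 4 9 3 10)| = 24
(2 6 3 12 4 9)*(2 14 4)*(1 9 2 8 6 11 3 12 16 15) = (1 9 14 4 2 11 3 16 15)(6 12 8) = [0, 9, 11, 16, 2, 5, 12, 7, 6, 14, 10, 3, 8, 13, 4, 1, 15]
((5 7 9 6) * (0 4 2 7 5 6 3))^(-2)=(0 9 2)(3 7 4)=[9, 1, 0, 7, 3, 5, 6, 4, 8, 2]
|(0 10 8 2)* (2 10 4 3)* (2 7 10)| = 7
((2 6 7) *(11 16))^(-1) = (2 7 6)(11 16) = [0, 1, 7, 3, 4, 5, 2, 6, 8, 9, 10, 16, 12, 13, 14, 15, 11]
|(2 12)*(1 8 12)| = 4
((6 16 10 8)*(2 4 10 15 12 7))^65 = (2 10 6 15 7 4 8 16 12) = [0, 1, 10, 3, 8, 5, 15, 4, 16, 9, 6, 11, 2, 13, 14, 7, 12]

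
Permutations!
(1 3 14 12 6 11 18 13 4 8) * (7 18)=(1 3 14 12 6 11 7 18 13 4 8)=[0, 3, 2, 14, 8, 5, 11, 18, 1, 9, 10, 7, 6, 4, 12, 15, 16, 17, 13]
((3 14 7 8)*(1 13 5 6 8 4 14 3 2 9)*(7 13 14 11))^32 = [0, 1, 2, 3, 7, 5, 6, 11, 8, 9, 10, 4, 12, 13, 14] = (14)(4 7 11)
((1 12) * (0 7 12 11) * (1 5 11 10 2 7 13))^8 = [11, 13, 10, 3, 4, 12, 6, 2, 8, 9, 1, 5, 7, 0] = (0 11 5 12 7 2 10 1 13)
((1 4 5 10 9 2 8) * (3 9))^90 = [0, 5, 1, 2, 10, 3, 6, 7, 4, 8, 9] = (1 5 3 2)(4 10 9 8)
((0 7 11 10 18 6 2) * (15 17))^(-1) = (0 2 6 18 10 11 7)(15 17) = [2, 1, 6, 3, 4, 5, 18, 0, 8, 9, 11, 7, 12, 13, 14, 17, 16, 15, 10]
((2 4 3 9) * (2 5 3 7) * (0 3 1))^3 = (0 5 3 1 9) = [5, 9, 2, 1, 4, 3, 6, 7, 8, 0]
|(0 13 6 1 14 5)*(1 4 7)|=8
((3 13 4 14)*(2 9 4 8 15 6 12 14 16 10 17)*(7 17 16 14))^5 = [0, 1, 13, 12, 15, 5, 9, 14, 17, 8, 16, 11, 4, 7, 6, 2, 10, 3] = (2 13 7 14 6 9 8 17 3 12 4 15)(10 16)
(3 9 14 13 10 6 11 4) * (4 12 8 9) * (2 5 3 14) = (2 5 3 4 14 13 10 6 11 12 8 9) = [0, 1, 5, 4, 14, 3, 11, 7, 9, 2, 6, 12, 8, 10, 13]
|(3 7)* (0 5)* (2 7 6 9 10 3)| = 4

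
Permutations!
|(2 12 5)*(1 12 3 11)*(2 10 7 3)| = 7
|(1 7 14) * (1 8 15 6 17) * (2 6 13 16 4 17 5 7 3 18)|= 14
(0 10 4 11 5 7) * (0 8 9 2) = (0 10 4 11 5 7 8 9 2) = [10, 1, 0, 3, 11, 7, 6, 8, 9, 2, 4, 5]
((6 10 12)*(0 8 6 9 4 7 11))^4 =(0 12 11 10 7 6 4 8 9) =[12, 1, 2, 3, 8, 5, 4, 6, 9, 0, 7, 10, 11]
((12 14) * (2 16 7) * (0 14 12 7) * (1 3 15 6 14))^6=[7, 2, 6, 16, 4, 5, 1, 15, 8, 9, 10, 11, 12, 13, 3, 0, 14]=(0 7 15)(1 2 6)(3 16 14)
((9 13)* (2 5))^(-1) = (2 5)(9 13) = [0, 1, 5, 3, 4, 2, 6, 7, 8, 13, 10, 11, 12, 9]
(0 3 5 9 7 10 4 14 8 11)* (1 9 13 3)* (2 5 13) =[1, 9, 5, 13, 14, 2, 6, 10, 11, 7, 4, 0, 12, 3, 8] =(0 1 9 7 10 4 14 8 11)(2 5)(3 13)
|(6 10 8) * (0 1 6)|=5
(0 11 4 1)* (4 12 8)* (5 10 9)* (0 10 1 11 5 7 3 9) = [5, 10, 2, 9, 11, 1, 6, 3, 4, 7, 0, 12, 8] = (0 5 1 10)(3 9 7)(4 11 12 8)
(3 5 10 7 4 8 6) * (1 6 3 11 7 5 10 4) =(1 6 11 7)(3 10 5 4 8) =[0, 6, 2, 10, 8, 4, 11, 1, 3, 9, 5, 7]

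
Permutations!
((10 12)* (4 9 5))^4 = (12)(4 9 5) = [0, 1, 2, 3, 9, 4, 6, 7, 8, 5, 10, 11, 12]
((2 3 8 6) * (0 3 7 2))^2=(0 8)(3 6)=[8, 1, 2, 6, 4, 5, 3, 7, 0]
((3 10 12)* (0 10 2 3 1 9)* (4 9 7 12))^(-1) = (0 9 4 10)(1 12 7)(2 3) = [9, 12, 3, 2, 10, 5, 6, 1, 8, 4, 0, 11, 7]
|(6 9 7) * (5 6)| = 4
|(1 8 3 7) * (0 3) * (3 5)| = |(0 5 3 7 1 8)| = 6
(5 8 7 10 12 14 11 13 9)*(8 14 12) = (5 14 11 13 9)(7 10 8) = [0, 1, 2, 3, 4, 14, 6, 10, 7, 5, 8, 13, 12, 9, 11]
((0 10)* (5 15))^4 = (15) = [0, 1, 2, 3, 4, 5, 6, 7, 8, 9, 10, 11, 12, 13, 14, 15]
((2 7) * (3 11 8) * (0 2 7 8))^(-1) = (0 11 3 8 2) = [11, 1, 0, 8, 4, 5, 6, 7, 2, 9, 10, 3]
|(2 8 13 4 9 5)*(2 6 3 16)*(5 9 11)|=|(2 8 13 4 11 5 6 3 16)|=9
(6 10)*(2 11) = (2 11)(6 10) = [0, 1, 11, 3, 4, 5, 10, 7, 8, 9, 6, 2]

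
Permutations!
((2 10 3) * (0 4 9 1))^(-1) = (0 1 9 4)(2 3 10) = [1, 9, 3, 10, 0, 5, 6, 7, 8, 4, 2]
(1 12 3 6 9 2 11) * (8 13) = (1 12 3 6 9 2 11)(8 13) = [0, 12, 11, 6, 4, 5, 9, 7, 13, 2, 10, 1, 3, 8]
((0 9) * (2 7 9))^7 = (0 9 7 2) = [9, 1, 0, 3, 4, 5, 6, 2, 8, 7]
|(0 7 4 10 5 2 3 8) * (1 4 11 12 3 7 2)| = |(0 2 7 11 12 3 8)(1 4 10 5)| = 28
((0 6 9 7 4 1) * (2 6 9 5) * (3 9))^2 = (0 9 4)(1 3 7)(2 5 6) = [9, 3, 5, 7, 0, 6, 2, 1, 8, 4]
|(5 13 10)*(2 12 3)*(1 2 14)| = 15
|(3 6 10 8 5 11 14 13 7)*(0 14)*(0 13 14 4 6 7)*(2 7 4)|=11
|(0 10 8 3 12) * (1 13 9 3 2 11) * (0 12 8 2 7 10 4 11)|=11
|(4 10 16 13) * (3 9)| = 4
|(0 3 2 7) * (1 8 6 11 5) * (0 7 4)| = |(0 3 2 4)(1 8 6 11 5)| = 20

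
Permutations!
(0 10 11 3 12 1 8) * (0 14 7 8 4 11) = (0 10)(1 4 11 3 12)(7 8 14) = [10, 4, 2, 12, 11, 5, 6, 8, 14, 9, 0, 3, 1, 13, 7]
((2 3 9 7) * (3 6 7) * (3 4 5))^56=(9)(2 7 6)=[0, 1, 7, 3, 4, 5, 2, 6, 8, 9]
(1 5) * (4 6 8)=(1 5)(4 6 8)=[0, 5, 2, 3, 6, 1, 8, 7, 4]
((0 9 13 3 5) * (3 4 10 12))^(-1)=[5, 1, 2, 12, 13, 3, 6, 7, 8, 0, 4, 11, 10, 9]=(0 5 3 12 10 4 13 9)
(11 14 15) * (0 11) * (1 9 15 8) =(0 11 14 8 1 9 15) =[11, 9, 2, 3, 4, 5, 6, 7, 1, 15, 10, 14, 12, 13, 8, 0]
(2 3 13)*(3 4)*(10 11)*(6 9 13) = (2 4 3 6 9 13)(10 11) = [0, 1, 4, 6, 3, 5, 9, 7, 8, 13, 11, 10, 12, 2]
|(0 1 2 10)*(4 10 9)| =6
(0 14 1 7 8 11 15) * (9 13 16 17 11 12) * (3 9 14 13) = (0 13 16 17 11 15)(1 7 8 12 14)(3 9) = [13, 7, 2, 9, 4, 5, 6, 8, 12, 3, 10, 15, 14, 16, 1, 0, 17, 11]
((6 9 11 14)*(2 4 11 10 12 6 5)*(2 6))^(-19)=[0, 1, 12, 3, 2, 14, 5, 7, 8, 6, 9, 4, 10, 13, 11]=(2 12 10 9 6 5 14 11 4)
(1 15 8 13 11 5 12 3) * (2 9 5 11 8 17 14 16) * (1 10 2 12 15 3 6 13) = (1 3 10 2 9 5 15 17 14 16 12 6 13 8) = [0, 3, 9, 10, 4, 15, 13, 7, 1, 5, 2, 11, 6, 8, 16, 17, 12, 14]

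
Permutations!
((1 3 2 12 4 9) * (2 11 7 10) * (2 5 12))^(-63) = [0, 1, 2, 3, 4, 5, 6, 7, 8, 9, 10, 11, 12] = (12)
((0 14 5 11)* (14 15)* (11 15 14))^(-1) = (0 11 15 5 14) = [11, 1, 2, 3, 4, 14, 6, 7, 8, 9, 10, 15, 12, 13, 0, 5]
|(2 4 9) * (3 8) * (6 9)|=4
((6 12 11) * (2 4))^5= [0, 1, 4, 3, 2, 5, 11, 7, 8, 9, 10, 12, 6]= (2 4)(6 11 12)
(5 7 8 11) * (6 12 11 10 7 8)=(5 8 10 7 6 12 11)=[0, 1, 2, 3, 4, 8, 12, 6, 10, 9, 7, 5, 11]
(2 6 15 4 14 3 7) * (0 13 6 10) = [13, 1, 10, 7, 14, 5, 15, 2, 8, 9, 0, 11, 12, 6, 3, 4] = (0 13 6 15 4 14 3 7 2 10)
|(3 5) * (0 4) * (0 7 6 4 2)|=|(0 2)(3 5)(4 7 6)|=6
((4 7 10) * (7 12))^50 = (4 7)(10 12) = [0, 1, 2, 3, 7, 5, 6, 4, 8, 9, 12, 11, 10]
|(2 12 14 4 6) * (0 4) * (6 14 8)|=12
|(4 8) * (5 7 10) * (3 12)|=6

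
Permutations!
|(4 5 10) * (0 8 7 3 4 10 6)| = |(10)(0 8 7 3 4 5 6)| = 7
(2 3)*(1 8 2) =(1 8 2 3) =[0, 8, 3, 1, 4, 5, 6, 7, 2]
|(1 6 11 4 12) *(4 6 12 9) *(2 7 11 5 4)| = |(1 12)(2 7 11 6 5 4 9)| = 14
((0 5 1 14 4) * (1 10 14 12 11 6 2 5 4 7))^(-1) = (0 4)(1 7 14 10 5 2 6 11 12) = [4, 7, 6, 3, 0, 2, 11, 14, 8, 9, 5, 12, 1, 13, 10]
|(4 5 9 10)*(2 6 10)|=|(2 6 10 4 5 9)|=6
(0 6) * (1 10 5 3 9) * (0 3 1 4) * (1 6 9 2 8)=(0 9 4)(1 10 5 6 3 2 8)=[9, 10, 8, 2, 0, 6, 3, 7, 1, 4, 5]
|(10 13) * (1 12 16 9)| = 4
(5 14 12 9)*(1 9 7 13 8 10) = (1 9 5 14 12 7 13 8 10) = [0, 9, 2, 3, 4, 14, 6, 13, 10, 5, 1, 11, 7, 8, 12]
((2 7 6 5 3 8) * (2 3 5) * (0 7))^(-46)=(8)(0 6)(2 7)=[6, 1, 7, 3, 4, 5, 0, 2, 8]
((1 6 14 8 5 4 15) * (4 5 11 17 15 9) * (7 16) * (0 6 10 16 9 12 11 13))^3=(0 8 6 13 14)(1 7 12 15 16 4 17 10 9 11)=[8, 7, 2, 3, 17, 5, 13, 12, 6, 11, 9, 1, 15, 14, 0, 16, 4, 10]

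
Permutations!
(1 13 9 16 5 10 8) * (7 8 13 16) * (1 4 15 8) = (1 16 5 10 13 9 7)(4 15 8) = [0, 16, 2, 3, 15, 10, 6, 1, 4, 7, 13, 11, 12, 9, 14, 8, 5]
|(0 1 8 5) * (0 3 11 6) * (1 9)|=|(0 9 1 8 5 3 11 6)|=8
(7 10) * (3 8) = (3 8)(7 10) = [0, 1, 2, 8, 4, 5, 6, 10, 3, 9, 7]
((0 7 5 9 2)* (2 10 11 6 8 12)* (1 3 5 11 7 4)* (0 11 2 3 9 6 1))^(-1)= [4, 11, 7, 12, 0, 3, 5, 10, 6, 1, 9, 2, 8]= (0 4)(1 11 2 7 10 9)(3 12 8 6 5)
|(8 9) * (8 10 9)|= |(9 10)|= 2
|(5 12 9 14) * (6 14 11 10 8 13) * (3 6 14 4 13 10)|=18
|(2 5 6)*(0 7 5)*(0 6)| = 6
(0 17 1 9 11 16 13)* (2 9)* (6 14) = (0 17 1 2 9 11 16 13)(6 14) = [17, 2, 9, 3, 4, 5, 14, 7, 8, 11, 10, 16, 12, 0, 6, 15, 13, 1]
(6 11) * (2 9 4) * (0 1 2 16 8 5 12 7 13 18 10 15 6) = [1, 2, 9, 3, 16, 12, 11, 13, 5, 4, 15, 0, 7, 18, 14, 6, 8, 17, 10] = (0 1 2 9 4 16 8 5 12 7 13 18 10 15 6 11)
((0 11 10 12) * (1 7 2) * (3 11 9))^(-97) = (0 12 10 11 3 9)(1 2 7) = [12, 2, 7, 9, 4, 5, 6, 1, 8, 0, 11, 3, 10]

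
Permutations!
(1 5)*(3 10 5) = [0, 3, 2, 10, 4, 1, 6, 7, 8, 9, 5] = (1 3 10 5)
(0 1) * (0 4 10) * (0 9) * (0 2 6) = (0 1 4 10 9 2 6) = [1, 4, 6, 3, 10, 5, 0, 7, 8, 2, 9]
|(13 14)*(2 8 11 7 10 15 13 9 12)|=10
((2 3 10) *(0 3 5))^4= [5, 1, 10, 0, 4, 2, 6, 7, 8, 9, 3]= (0 5 2 10 3)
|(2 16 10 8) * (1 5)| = |(1 5)(2 16 10 8)| = 4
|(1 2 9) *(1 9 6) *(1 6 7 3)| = 4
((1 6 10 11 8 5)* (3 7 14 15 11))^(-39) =(1 6 10 3 7 14 15 11 8 5) =[0, 6, 2, 7, 4, 1, 10, 14, 5, 9, 3, 8, 12, 13, 15, 11]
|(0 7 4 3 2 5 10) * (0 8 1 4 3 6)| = |(0 7 3 2 5 10 8 1 4 6)| = 10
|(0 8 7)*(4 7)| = 4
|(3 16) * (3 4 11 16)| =|(4 11 16)| =3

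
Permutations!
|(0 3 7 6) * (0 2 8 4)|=|(0 3 7 6 2 8 4)|=7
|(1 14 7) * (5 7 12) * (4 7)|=|(1 14 12 5 4 7)|=6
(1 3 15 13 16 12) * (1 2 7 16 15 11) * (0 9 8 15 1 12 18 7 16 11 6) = (0 9 8 15 13 1 3 6)(2 16 18 7 11 12) = [9, 3, 16, 6, 4, 5, 0, 11, 15, 8, 10, 12, 2, 1, 14, 13, 18, 17, 7]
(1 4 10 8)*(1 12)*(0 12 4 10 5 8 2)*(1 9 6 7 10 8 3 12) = (0 1 8 4 5 3 12 9 6 7 10 2) = [1, 8, 0, 12, 5, 3, 7, 10, 4, 6, 2, 11, 9]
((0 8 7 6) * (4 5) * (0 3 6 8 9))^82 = (9) = [0, 1, 2, 3, 4, 5, 6, 7, 8, 9]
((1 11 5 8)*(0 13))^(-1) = (0 13)(1 8 5 11) = [13, 8, 2, 3, 4, 11, 6, 7, 5, 9, 10, 1, 12, 0]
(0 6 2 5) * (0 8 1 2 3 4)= (0 6 3 4)(1 2 5 8)= [6, 2, 5, 4, 0, 8, 3, 7, 1]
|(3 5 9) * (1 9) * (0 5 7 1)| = |(0 5)(1 9 3 7)| = 4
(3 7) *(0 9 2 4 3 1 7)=(0 9 2 4 3)(1 7)=[9, 7, 4, 0, 3, 5, 6, 1, 8, 2]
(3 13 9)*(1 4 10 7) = (1 4 10 7)(3 13 9) = [0, 4, 2, 13, 10, 5, 6, 1, 8, 3, 7, 11, 12, 9]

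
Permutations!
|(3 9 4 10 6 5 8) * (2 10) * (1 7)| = |(1 7)(2 10 6 5 8 3 9 4)| = 8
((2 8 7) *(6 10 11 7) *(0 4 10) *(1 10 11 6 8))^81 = (0 4 11 7 2 1 10 6) = [4, 10, 1, 3, 11, 5, 0, 2, 8, 9, 6, 7]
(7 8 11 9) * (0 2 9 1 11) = [2, 11, 9, 3, 4, 5, 6, 8, 0, 7, 10, 1] = (0 2 9 7 8)(1 11)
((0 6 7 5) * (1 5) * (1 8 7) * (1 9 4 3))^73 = (0 4 5 9 1 6 3)(7 8) = [4, 6, 2, 0, 5, 9, 3, 8, 7, 1]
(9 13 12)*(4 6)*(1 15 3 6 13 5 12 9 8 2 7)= (1 15 3 6 4 13 9 5 12 8 2 7)= [0, 15, 7, 6, 13, 12, 4, 1, 2, 5, 10, 11, 8, 9, 14, 3]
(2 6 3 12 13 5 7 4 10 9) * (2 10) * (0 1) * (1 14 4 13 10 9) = (0 14 4 2 6 3 12 10 1)(5 7 13) = [14, 0, 6, 12, 2, 7, 3, 13, 8, 9, 1, 11, 10, 5, 4]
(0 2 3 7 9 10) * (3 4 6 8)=(0 2 4 6 8 3 7 9 10)=[2, 1, 4, 7, 6, 5, 8, 9, 3, 10, 0]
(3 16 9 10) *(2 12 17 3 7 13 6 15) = (2 12 17 3 16 9 10 7 13 6 15) = [0, 1, 12, 16, 4, 5, 15, 13, 8, 10, 7, 11, 17, 6, 14, 2, 9, 3]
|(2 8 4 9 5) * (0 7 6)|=15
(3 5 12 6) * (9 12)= [0, 1, 2, 5, 4, 9, 3, 7, 8, 12, 10, 11, 6]= (3 5 9 12 6)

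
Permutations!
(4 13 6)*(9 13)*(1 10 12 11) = (1 10 12 11)(4 9 13 6) = [0, 10, 2, 3, 9, 5, 4, 7, 8, 13, 12, 1, 11, 6]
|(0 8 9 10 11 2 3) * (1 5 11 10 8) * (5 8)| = 8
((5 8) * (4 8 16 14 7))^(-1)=(4 7 14 16 5 8)=[0, 1, 2, 3, 7, 8, 6, 14, 4, 9, 10, 11, 12, 13, 16, 15, 5]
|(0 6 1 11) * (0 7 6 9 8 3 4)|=|(0 9 8 3 4)(1 11 7 6)|=20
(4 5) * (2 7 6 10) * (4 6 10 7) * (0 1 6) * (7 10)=(0 1 6 10 2 4 5)=[1, 6, 4, 3, 5, 0, 10, 7, 8, 9, 2]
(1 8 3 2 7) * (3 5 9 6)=(1 8 5 9 6 3 2 7)=[0, 8, 7, 2, 4, 9, 3, 1, 5, 6]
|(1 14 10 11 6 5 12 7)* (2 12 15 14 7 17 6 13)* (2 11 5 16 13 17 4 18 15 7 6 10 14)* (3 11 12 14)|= |(1 6 16 13 12 4 18 15 2 14 3 11 17 10 5 7)|= 16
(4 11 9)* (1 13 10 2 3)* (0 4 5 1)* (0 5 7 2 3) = (0 4 11 9 7 2)(1 13 10 3 5) = [4, 13, 0, 5, 11, 1, 6, 2, 8, 7, 3, 9, 12, 10]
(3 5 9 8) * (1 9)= [0, 9, 2, 5, 4, 1, 6, 7, 3, 8]= (1 9 8 3 5)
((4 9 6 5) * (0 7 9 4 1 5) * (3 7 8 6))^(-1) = (0 6 8)(1 5)(3 9 7) = [6, 5, 2, 9, 4, 1, 8, 3, 0, 7]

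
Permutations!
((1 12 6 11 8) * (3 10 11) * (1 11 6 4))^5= [0, 4, 2, 6, 12, 5, 10, 7, 11, 9, 3, 8, 1]= (1 4 12)(3 6 10)(8 11)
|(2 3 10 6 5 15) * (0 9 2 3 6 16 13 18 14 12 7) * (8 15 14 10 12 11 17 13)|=|(0 9 2 6 5 14 11 17 13 18 10 16 8 15 3 12 7)|=17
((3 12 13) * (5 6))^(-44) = [0, 1, 2, 12, 4, 5, 6, 7, 8, 9, 10, 11, 13, 3] = (3 12 13)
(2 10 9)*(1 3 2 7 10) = (1 3 2)(7 10 9) = [0, 3, 1, 2, 4, 5, 6, 10, 8, 7, 9]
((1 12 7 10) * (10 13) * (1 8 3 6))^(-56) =(13) =[0, 1, 2, 3, 4, 5, 6, 7, 8, 9, 10, 11, 12, 13]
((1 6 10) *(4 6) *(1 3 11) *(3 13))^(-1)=[0, 11, 2, 13, 1, 5, 4, 7, 8, 9, 6, 3, 12, 10]=(1 11 3 13 10 6 4)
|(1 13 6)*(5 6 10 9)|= 6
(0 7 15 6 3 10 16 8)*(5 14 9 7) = (0 5 14 9 7 15 6 3 10 16 8) = [5, 1, 2, 10, 4, 14, 3, 15, 0, 7, 16, 11, 12, 13, 9, 6, 8]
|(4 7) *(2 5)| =2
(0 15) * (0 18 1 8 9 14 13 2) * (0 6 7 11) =[15, 8, 6, 3, 4, 5, 7, 11, 9, 14, 10, 0, 12, 2, 13, 18, 16, 17, 1] =(0 15 18 1 8 9 14 13 2 6 7 11)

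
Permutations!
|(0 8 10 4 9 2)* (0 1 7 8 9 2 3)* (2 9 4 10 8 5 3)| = |(10)(0 4 9 2 1 7 5 3)| = 8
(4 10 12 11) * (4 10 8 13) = (4 8 13)(10 12 11) = [0, 1, 2, 3, 8, 5, 6, 7, 13, 9, 12, 10, 11, 4]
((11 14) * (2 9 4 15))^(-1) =(2 15 4 9)(11 14) =[0, 1, 15, 3, 9, 5, 6, 7, 8, 2, 10, 14, 12, 13, 11, 4]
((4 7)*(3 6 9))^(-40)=(3 9 6)=[0, 1, 2, 9, 4, 5, 3, 7, 8, 6]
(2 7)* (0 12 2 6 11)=(0 12 2 7 6 11)=[12, 1, 7, 3, 4, 5, 11, 6, 8, 9, 10, 0, 2]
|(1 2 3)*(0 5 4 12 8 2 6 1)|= |(0 5 4 12 8 2 3)(1 6)|= 14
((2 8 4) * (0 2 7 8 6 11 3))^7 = (0 6 3 2 11)(4 7 8) = [6, 1, 11, 2, 7, 5, 3, 8, 4, 9, 10, 0]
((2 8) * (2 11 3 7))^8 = (2 3 8 7 11) = [0, 1, 3, 8, 4, 5, 6, 11, 7, 9, 10, 2]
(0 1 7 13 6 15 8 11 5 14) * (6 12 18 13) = [1, 7, 2, 3, 4, 14, 15, 6, 11, 9, 10, 5, 18, 12, 0, 8, 16, 17, 13] = (0 1 7 6 15 8 11 5 14)(12 18 13)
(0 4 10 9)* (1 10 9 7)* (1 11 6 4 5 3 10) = [5, 1, 2, 10, 9, 3, 4, 11, 8, 0, 7, 6] = (0 5 3 10 7 11 6 4 9)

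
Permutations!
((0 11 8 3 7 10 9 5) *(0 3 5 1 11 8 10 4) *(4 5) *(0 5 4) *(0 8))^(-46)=(1 10)(3 4)(5 7)(9 11)=[0, 10, 2, 4, 3, 7, 6, 5, 8, 11, 1, 9]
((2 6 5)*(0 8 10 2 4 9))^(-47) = (0 8 10 2 6 5 4 9) = [8, 1, 6, 3, 9, 4, 5, 7, 10, 0, 2]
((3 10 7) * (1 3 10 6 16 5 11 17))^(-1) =(1 17 11 5 16 6 3)(7 10) =[0, 17, 2, 1, 4, 16, 3, 10, 8, 9, 7, 5, 12, 13, 14, 15, 6, 11]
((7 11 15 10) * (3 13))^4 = (15) = [0, 1, 2, 3, 4, 5, 6, 7, 8, 9, 10, 11, 12, 13, 14, 15]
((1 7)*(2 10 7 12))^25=[0, 1, 2, 3, 4, 5, 6, 7, 8, 9, 10, 11, 12]=(12)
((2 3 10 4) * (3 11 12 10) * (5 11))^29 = (2 4 10 12 11 5) = [0, 1, 4, 3, 10, 2, 6, 7, 8, 9, 12, 5, 11]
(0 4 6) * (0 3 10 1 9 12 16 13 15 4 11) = [11, 9, 2, 10, 6, 5, 3, 7, 8, 12, 1, 0, 16, 15, 14, 4, 13] = (0 11)(1 9 12 16 13 15 4 6 3 10)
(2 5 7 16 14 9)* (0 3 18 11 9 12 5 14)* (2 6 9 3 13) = (0 13 2 14 12 5 7 16)(3 18 11)(6 9) = [13, 1, 14, 18, 4, 7, 9, 16, 8, 6, 10, 3, 5, 2, 12, 15, 0, 17, 11]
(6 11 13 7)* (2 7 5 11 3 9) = [0, 1, 7, 9, 4, 11, 3, 6, 8, 2, 10, 13, 12, 5] = (2 7 6 3 9)(5 11 13)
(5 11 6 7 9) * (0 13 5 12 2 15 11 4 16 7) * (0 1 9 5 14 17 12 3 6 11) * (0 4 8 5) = [13, 9, 15, 6, 16, 8, 1, 0, 5, 3, 10, 11, 2, 14, 17, 4, 7, 12] = (0 13 14 17 12 2 15 4 16 7)(1 9 3 6)(5 8)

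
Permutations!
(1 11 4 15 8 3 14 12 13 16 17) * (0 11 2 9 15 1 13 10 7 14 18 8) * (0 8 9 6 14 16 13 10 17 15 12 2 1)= (0 11 4)(2 6 14)(3 18 9 12 17 10 7 16 15 8)= [11, 1, 6, 18, 0, 5, 14, 16, 3, 12, 7, 4, 17, 13, 2, 8, 15, 10, 9]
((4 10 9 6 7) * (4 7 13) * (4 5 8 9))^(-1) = (4 10)(5 13 6 9 8) = [0, 1, 2, 3, 10, 13, 9, 7, 5, 8, 4, 11, 12, 6]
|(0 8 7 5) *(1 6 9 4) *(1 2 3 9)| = 4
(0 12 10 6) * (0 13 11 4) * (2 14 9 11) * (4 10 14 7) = (0 12 14 9 11 10 6 13 2 7 4) = [12, 1, 7, 3, 0, 5, 13, 4, 8, 11, 6, 10, 14, 2, 9]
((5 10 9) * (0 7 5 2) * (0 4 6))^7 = (0 6 4 2 9 10 5 7) = [6, 1, 9, 3, 2, 7, 4, 0, 8, 10, 5]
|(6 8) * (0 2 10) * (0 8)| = |(0 2 10 8 6)| = 5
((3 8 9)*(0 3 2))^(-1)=(0 2 9 8 3)=[2, 1, 9, 0, 4, 5, 6, 7, 3, 8]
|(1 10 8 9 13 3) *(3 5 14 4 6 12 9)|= |(1 10 8 3)(4 6 12 9 13 5 14)|= 28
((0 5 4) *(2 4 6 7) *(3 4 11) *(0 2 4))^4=[4, 1, 5, 7, 0, 2, 11, 3, 8, 9, 10, 6]=(0 4)(2 5)(3 7)(6 11)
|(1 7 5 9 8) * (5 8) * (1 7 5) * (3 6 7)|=12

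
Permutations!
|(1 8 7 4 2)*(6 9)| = 10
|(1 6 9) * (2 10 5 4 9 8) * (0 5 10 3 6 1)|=4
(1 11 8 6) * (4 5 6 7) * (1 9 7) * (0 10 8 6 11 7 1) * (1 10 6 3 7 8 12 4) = [6, 8, 2, 7, 5, 11, 9, 1, 0, 10, 12, 3, 4] = (0 6 9 10 12 4 5 11 3 7 1 8)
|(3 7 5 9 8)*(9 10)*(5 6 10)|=|(3 7 6 10 9 8)|=6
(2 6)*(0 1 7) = (0 1 7)(2 6) = [1, 7, 6, 3, 4, 5, 2, 0]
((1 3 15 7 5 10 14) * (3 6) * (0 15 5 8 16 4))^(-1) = (0 4 16 8 7 15)(1 14 10 5 3 6) = [4, 14, 2, 6, 16, 3, 1, 15, 7, 9, 5, 11, 12, 13, 10, 0, 8]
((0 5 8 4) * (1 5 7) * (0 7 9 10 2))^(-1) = (0 2 10 9)(1 7 4 8 5) = [2, 7, 10, 3, 8, 1, 6, 4, 5, 0, 9]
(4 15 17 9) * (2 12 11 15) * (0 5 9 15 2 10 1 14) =(0 5 9 4 10 1 14)(2 12 11)(15 17) =[5, 14, 12, 3, 10, 9, 6, 7, 8, 4, 1, 2, 11, 13, 0, 17, 16, 15]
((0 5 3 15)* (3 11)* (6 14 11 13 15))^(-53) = (0 15 13 5)(3 11 14 6) = [15, 1, 2, 11, 4, 0, 3, 7, 8, 9, 10, 14, 12, 5, 6, 13]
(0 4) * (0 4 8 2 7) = (0 8 2 7) = [8, 1, 7, 3, 4, 5, 6, 0, 2]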